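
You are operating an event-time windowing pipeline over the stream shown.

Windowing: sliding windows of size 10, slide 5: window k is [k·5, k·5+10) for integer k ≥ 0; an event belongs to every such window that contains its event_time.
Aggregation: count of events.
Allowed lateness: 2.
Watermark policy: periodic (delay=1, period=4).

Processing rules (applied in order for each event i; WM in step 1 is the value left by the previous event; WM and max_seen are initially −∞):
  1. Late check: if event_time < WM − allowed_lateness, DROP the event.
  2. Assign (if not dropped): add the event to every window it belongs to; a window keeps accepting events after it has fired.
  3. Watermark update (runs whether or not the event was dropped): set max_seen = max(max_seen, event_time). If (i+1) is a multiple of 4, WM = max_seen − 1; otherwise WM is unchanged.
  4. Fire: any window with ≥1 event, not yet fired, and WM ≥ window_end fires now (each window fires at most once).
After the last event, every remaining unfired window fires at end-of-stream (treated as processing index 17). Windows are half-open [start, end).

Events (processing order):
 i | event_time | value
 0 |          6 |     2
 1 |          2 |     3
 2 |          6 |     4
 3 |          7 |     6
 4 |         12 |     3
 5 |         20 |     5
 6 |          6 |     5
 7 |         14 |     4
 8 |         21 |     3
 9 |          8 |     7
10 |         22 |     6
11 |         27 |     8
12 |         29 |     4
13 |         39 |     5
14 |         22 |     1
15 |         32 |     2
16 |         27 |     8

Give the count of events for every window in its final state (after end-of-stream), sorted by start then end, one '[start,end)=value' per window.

i=0 t=6 v=2: → [5,15),[0,10); WM=−∞
i=1 t=2 v=3: → [0,10); WM=−∞
i=2 t=6 v=4: → [5,15),[0,10); WM=−∞
i=3 t=7 v=6: → [5,15),[0,10); WM=6
i=4 t=12 v=3: → [10,20),[5,15); WM=6
i=5 t=20 v=5: → [20,30),[15,25); WM=6
i=6 t=6 v=5: → [5,15),[0,10); WM=6
i=7 t=14 v=4: → [10,20),[5,15); WM=19; [0,10) fires=5 [5,15) fires=6
i=8 t=21 v=3: → [20,30),[15,25); WM=19
i=9 t=8 v=7: DROP (t<19-2); WM=19
i=10 t=22 v=6: → [20,30),[15,25); WM=19
i=11 t=27 v=8: → [25,35),[20,30); WM=26; [10,20) fires=2 [15,25) fires=3
i=12 t=29 v=4: → [25,35),[20,30); WM=26
i=13 t=39 v=5: → [35,45),[30,40); WM=26
i=14 t=22 v=1: DROP (t<26-2); WM=26
i=15 t=32 v=2: → [30,40),[25,35); WM=38; [20,30) fires=5 [25,35) fires=3
i=16 t=27 v=8: DROP (t<38-2); WM=38

[0,10)=5 [5,15)=6 [10,20)=2 [15,25)=3 [20,30)=5 [25,35)=3 [30,40)=2 [35,45)=1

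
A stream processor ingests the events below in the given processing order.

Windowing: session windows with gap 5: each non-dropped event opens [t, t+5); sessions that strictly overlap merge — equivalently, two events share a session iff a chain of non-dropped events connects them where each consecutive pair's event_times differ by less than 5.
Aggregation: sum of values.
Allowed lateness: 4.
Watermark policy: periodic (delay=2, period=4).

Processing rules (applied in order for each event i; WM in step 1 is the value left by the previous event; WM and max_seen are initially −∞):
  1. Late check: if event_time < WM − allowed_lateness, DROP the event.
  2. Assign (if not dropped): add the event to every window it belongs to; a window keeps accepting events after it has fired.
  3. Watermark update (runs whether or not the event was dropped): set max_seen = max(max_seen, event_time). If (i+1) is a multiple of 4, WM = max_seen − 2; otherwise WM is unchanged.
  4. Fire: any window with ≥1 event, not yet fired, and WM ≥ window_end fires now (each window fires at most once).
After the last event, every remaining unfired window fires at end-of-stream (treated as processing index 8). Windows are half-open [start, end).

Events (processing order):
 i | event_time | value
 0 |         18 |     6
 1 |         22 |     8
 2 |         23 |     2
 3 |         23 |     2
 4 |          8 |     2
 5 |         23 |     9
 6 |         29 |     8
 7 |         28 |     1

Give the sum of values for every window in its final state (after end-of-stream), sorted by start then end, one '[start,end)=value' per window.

[18,28)=27 [28,34)=9

i=0 t=18 v=6: → [18,23); WM=−∞
i=1 t=22 v=8: → [18,27); WM=−∞
i=2 t=23 v=2: → [18,28); WM=−∞
i=3 t=23 v=2: → [18,28); WM=21
i=4 t=8 v=2: DROP (t<21-4); WM=21
i=5 t=23 v=9: → [18,28); WM=21
i=6 t=29 v=8: → [29,34); WM=21
i=7 t=28 v=1: → [28,34); WM=27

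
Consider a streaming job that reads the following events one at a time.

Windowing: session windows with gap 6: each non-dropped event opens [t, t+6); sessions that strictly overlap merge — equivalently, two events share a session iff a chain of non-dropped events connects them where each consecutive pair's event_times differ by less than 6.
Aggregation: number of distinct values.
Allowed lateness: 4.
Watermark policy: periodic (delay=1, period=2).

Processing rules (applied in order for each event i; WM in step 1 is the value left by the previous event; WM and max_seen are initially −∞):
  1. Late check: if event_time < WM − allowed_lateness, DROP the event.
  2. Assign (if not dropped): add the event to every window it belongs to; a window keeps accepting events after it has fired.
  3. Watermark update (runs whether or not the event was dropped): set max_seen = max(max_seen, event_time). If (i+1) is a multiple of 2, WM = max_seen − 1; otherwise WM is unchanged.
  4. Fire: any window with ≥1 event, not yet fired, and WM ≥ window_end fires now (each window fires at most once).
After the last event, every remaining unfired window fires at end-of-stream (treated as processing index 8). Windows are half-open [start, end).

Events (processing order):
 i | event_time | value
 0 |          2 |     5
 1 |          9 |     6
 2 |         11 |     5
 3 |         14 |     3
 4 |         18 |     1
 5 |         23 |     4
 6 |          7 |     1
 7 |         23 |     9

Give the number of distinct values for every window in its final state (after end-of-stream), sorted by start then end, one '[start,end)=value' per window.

i=0 t=2 v=5: → [2,8); WM=−∞
i=1 t=9 v=6: → [9,15); WM=8
i=2 t=11 v=5: → [9,17); WM=8
i=3 t=14 v=3: → [9,20); WM=13
i=4 t=18 v=1: → [9,24); WM=13
i=5 t=23 v=4: → [9,29); WM=22
i=6 t=7 v=1: DROP (t<22-4); WM=22
i=7 t=23 v=9: → [9,29); WM=22

[2,8)=1 [9,29)=6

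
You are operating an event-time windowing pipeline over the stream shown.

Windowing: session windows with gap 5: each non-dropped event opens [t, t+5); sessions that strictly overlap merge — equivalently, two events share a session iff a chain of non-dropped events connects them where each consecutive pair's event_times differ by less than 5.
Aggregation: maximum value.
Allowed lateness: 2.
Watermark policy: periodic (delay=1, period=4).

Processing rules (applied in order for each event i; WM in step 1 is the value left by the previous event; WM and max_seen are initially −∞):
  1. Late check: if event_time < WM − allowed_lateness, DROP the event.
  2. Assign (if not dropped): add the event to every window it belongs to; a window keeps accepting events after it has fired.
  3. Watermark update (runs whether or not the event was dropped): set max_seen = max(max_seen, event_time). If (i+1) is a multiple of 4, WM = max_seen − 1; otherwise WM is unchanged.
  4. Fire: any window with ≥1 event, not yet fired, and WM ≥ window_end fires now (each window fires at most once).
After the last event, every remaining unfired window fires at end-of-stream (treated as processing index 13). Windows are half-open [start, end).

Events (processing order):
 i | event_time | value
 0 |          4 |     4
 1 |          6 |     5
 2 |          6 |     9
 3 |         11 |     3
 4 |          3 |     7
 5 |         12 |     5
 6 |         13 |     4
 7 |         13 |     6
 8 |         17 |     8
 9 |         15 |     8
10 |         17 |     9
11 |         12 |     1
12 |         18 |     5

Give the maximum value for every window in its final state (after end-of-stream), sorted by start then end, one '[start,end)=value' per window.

[4,11)=9 [11,23)=9

i=0 t=4 v=4: → [4,9); WM=−∞
i=1 t=6 v=5: → [4,11); WM=−∞
i=2 t=6 v=9: → [4,11); WM=−∞
i=3 t=11 v=3: → [11,16); WM=10
i=4 t=3 v=7: DROP (t<10-2); WM=10
i=5 t=12 v=5: → [11,17); WM=10
i=6 t=13 v=4: → [11,18); WM=10
i=7 t=13 v=6: → [11,18); WM=12
i=8 t=17 v=8: → [11,22); WM=12
i=9 t=15 v=8: → [11,22); WM=12
i=10 t=17 v=9: → [11,22); WM=12
i=11 t=12 v=1: → [11,22); WM=16
i=12 t=18 v=5: → [11,23); WM=16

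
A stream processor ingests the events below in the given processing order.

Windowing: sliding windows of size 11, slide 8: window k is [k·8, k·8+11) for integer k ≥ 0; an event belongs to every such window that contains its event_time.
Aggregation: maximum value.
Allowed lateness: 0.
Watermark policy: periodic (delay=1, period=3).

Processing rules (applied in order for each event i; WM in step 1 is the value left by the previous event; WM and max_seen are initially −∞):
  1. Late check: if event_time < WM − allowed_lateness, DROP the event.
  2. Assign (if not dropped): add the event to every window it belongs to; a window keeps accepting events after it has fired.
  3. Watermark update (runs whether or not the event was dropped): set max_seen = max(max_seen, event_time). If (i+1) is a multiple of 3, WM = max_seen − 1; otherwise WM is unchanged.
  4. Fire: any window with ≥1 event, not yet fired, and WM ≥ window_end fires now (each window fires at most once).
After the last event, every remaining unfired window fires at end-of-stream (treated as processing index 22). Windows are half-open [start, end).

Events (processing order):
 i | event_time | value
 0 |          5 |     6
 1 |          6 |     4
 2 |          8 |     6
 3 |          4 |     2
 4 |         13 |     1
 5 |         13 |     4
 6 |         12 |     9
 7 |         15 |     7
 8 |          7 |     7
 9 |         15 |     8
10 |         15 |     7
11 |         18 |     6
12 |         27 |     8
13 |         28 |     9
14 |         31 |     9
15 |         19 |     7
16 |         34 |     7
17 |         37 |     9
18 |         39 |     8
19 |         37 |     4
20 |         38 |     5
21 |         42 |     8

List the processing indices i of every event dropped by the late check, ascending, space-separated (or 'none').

i=0 t=5 v=6: → [0,11); WM=−∞
i=1 t=6 v=4: → [0,11); WM=−∞
i=2 t=8 v=6: → [8,19),[0,11); WM=7
i=3 t=4 v=2: DROP (t<7-0); WM=7
i=4 t=13 v=1: → [8,19); WM=7
i=5 t=13 v=4: → [8,19); WM=12; [0,11) fires=6
i=6 t=12 v=9: → [8,19); WM=12
i=7 t=15 v=7: → [8,19); WM=12
i=8 t=7 v=7: DROP (t<12-0); WM=14
i=9 t=15 v=8: → [8,19); WM=14
i=10 t=15 v=7: → [8,19); WM=14
i=11 t=18 v=6: → [16,27),[8,19); WM=17
i=12 t=27 v=8: → [24,35); WM=17
i=13 t=28 v=9: → [24,35); WM=17
i=14 t=31 v=9: → [24,35); WM=30; [8,19) fires=9 [16,27) fires=6
i=15 t=19 v=7: DROP (t<30-0); WM=30
i=16 t=34 v=7: → [32,43),[24,35); WM=30
i=17 t=37 v=9: → [32,43); WM=36; [24,35) fires=9
i=18 t=39 v=8: → [32,43); WM=36
i=19 t=37 v=4: → [32,43); WM=36
i=20 t=38 v=5: → [32,43); WM=38
i=21 t=42 v=8: → [40,51),[32,43); WM=38

3 8 15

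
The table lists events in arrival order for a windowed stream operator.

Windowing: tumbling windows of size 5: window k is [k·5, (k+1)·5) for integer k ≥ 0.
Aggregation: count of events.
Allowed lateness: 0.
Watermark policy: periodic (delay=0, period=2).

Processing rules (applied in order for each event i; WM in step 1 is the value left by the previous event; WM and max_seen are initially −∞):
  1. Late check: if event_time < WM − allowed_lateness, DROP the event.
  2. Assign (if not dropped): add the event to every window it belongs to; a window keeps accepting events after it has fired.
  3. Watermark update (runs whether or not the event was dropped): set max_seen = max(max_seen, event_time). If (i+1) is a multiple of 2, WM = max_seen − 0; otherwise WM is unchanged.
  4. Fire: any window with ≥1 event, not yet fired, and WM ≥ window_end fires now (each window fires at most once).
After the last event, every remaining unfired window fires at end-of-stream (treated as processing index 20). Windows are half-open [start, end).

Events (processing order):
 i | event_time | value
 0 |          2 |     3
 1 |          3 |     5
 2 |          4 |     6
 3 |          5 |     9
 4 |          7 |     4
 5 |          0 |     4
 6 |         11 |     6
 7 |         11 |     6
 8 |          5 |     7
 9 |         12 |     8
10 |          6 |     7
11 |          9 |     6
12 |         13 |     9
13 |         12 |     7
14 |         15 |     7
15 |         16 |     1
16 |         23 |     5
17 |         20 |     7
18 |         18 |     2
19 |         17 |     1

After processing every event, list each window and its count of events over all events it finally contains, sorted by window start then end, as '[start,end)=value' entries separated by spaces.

[0,5)=3 [5,10)=2 [10,15)=5 [15,20)=2 [20,25)=2

i=0 t=2 v=3: → [0,5); WM=−∞
i=1 t=3 v=5: → [0,5); WM=3
i=2 t=4 v=6: → [0,5); WM=3
i=3 t=5 v=9: → [5,10); WM=5; [0,5) fires=3
i=4 t=7 v=4: → [5,10); WM=5
i=5 t=0 v=4: DROP (t<5-0); WM=7
i=6 t=11 v=6: → [10,15); WM=7
i=7 t=11 v=6: → [10,15); WM=11; [5,10) fires=2
i=8 t=5 v=7: DROP (t<11-0); WM=11
i=9 t=12 v=8: → [10,15); WM=12
i=10 t=6 v=7: DROP (t<12-0); WM=12
i=11 t=9 v=6: DROP (t<12-0); WM=12
i=12 t=13 v=9: → [10,15); WM=12
i=13 t=12 v=7: → [10,15); WM=13
i=14 t=15 v=7: → [15,20); WM=13
i=15 t=16 v=1: → [15,20); WM=16; [10,15) fires=5
i=16 t=23 v=5: → [20,25); WM=16
i=17 t=20 v=7: → [20,25); WM=23; [15,20) fires=2
i=18 t=18 v=2: DROP (t<23-0); WM=23
i=19 t=17 v=1: DROP (t<23-0); WM=23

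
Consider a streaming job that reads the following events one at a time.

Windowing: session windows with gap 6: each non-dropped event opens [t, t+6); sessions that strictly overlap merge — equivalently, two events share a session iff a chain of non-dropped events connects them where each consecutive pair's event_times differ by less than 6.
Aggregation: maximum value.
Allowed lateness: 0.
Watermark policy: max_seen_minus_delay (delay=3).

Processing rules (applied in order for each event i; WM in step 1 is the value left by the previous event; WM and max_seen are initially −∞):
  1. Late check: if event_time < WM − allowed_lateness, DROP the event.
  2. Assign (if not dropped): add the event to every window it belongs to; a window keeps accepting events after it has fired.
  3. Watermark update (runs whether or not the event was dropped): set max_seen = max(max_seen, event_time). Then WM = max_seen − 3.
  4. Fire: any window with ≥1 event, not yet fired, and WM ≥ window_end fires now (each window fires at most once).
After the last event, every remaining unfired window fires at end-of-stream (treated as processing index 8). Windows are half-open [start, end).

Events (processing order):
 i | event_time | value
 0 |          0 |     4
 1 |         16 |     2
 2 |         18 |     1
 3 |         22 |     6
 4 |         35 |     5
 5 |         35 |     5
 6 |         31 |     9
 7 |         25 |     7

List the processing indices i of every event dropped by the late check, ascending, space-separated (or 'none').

i=0 t=0 v=4: → [0,6); WM=-3
i=1 t=16 v=2: → [16,22); WM=13
i=2 t=18 v=1: → [16,24); WM=15
i=3 t=22 v=6: → [16,28); WM=19
i=4 t=35 v=5: → [35,41); WM=32
i=5 t=35 v=5: → [35,41); WM=32
i=6 t=31 v=9: DROP (t<32-0); WM=32
i=7 t=25 v=7: DROP (t<32-0); WM=32

6 7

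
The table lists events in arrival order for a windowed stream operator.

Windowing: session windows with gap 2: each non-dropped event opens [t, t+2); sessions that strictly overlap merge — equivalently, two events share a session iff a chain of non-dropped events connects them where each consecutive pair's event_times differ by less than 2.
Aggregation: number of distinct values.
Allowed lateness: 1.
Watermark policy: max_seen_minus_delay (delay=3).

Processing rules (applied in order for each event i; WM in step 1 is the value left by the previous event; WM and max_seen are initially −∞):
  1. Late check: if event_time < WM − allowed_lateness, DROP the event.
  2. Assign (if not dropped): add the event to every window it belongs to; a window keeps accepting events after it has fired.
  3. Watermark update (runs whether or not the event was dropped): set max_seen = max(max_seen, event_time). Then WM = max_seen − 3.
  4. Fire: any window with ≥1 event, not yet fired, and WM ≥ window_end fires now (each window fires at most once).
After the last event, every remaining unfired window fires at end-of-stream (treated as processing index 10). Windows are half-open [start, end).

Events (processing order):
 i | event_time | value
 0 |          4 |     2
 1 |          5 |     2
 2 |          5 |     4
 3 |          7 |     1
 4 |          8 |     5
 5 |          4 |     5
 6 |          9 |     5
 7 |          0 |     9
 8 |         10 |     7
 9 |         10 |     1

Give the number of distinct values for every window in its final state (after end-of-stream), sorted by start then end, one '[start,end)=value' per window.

i=0 t=4 v=2: → [4,6); WM=1
i=1 t=5 v=2: → [4,7); WM=2
i=2 t=5 v=4: → [4,7); WM=2
i=3 t=7 v=1: → [7,9); WM=4
i=4 t=8 v=5: → [7,10); WM=5
i=5 t=4 v=5: → [4,7); WM=5
i=6 t=9 v=5: → [7,11); WM=6
i=7 t=0 v=9: DROP (t<6-1); WM=6
i=8 t=10 v=7: → [7,12); WM=7
i=9 t=10 v=1: → [7,12); WM=7

[4,7)=3 [7,12)=3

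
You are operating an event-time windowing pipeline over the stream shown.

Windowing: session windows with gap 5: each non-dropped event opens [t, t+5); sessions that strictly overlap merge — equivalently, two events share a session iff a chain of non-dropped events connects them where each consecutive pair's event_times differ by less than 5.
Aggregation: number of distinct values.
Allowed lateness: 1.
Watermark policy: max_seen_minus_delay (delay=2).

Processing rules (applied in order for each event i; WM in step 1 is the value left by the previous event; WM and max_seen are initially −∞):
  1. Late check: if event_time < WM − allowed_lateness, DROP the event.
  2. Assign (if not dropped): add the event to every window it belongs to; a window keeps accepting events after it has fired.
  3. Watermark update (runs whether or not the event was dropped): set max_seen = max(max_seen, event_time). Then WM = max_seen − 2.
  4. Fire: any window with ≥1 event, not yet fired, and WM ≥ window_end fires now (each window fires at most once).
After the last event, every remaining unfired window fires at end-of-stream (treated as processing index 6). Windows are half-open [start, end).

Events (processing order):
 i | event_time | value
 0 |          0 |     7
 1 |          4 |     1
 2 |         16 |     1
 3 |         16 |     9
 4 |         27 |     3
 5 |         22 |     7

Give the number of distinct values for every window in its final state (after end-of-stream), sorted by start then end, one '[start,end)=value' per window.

[0,9)=2 [16,21)=2 [27,32)=1

i=0 t=0 v=7: → [0,5); WM=-2
i=1 t=4 v=1: → [0,9); WM=2
i=2 t=16 v=1: → [16,21); WM=14
i=3 t=16 v=9: → [16,21); WM=14
i=4 t=27 v=3: → [27,32); WM=25
i=5 t=22 v=7: DROP (t<25-1); WM=25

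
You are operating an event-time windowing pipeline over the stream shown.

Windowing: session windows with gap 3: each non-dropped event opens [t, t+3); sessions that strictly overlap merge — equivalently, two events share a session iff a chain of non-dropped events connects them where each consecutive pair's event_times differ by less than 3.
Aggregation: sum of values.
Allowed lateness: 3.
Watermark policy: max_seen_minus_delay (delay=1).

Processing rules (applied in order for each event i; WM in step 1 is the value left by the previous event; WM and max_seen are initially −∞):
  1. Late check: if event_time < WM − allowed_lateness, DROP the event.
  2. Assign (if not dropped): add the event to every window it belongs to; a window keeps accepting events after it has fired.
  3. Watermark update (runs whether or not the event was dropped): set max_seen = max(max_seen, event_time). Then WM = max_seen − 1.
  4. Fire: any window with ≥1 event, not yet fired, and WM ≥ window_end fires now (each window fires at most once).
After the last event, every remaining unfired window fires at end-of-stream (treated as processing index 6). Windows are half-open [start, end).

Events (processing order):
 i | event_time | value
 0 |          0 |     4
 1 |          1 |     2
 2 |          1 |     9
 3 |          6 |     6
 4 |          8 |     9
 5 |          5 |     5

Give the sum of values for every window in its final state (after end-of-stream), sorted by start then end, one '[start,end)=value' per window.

[0,4)=15 [5,11)=20

i=0 t=0 v=4: → [0,3); WM=-1
i=1 t=1 v=2: → [0,4); WM=0
i=2 t=1 v=9: → [0,4); WM=0
i=3 t=6 v=6: → [6,9); WM=5
i=4 t=8 v=9: → [6,11); WM=7
i=5 t=5 v=5: → [5,11); WM=7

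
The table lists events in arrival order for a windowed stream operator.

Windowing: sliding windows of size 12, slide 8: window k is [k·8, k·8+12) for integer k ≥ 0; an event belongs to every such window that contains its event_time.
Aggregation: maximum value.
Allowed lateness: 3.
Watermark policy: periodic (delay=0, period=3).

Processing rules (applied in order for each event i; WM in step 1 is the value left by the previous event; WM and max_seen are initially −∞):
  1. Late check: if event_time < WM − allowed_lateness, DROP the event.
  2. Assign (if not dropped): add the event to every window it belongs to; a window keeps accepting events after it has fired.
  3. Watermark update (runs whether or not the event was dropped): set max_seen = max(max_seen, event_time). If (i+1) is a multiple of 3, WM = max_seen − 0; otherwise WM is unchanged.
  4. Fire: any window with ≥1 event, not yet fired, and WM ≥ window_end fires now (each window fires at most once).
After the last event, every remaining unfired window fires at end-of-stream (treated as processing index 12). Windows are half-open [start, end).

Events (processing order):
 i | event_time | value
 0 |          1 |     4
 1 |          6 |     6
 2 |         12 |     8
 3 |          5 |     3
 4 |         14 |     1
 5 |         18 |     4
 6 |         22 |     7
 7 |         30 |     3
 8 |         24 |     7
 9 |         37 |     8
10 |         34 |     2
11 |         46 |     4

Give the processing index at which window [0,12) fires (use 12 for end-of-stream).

i=0 t=1 v=4: → [0,12); WM=−∞
i=1 t=6 v=6: → [0,12); WM=−∞
i=2 t=12 v=8: → [8,20); WM=12; [0,12) fires=6
i=3 t=5 v=3: DROP (t<12-3); WM=12
i=4 t=14 v=1: → [8,20); WM=12
i=5 t=18 v=4: → [16,28),[8,20); WM=18
i=6 t=22 v=7: → [16,28); WM=18
i=7 t=30 v=3: → [24,36); WM=18
i=8 t=24 v=7: → [24,36),[16,28); WM=30; [8,20) fires=8 [16,28) fires=7
i=9 t=37 v=8: → [32,44); WM=30
i=10 t=34 v=2: → [32,44),[24,36); WM=30
i=11 t=46 v=4: → [40,52); WM=46; [24,36) fires=7 [32,44) fires=8

2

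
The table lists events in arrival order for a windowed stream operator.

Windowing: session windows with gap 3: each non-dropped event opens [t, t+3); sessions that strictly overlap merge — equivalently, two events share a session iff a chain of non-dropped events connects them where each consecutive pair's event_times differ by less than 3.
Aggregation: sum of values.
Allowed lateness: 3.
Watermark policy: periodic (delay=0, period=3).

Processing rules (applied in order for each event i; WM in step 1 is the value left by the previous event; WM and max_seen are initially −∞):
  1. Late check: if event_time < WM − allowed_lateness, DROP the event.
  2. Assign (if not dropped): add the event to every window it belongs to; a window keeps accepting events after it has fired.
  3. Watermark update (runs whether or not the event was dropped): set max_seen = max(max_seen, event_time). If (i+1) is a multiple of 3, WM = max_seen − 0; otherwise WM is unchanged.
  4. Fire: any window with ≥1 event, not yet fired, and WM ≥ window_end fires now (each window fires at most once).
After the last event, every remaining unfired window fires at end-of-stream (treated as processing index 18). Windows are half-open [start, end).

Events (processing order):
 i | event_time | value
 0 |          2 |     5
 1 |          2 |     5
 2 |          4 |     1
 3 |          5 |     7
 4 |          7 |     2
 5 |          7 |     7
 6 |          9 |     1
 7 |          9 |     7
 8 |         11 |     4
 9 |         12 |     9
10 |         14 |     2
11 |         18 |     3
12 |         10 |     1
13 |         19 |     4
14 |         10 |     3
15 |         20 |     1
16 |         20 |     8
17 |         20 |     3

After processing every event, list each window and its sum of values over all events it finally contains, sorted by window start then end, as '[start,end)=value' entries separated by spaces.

i=0 t=2 v=5: → [2,5); WM=−∞
i=1 t=2 v=5: → [2,5); WM=−∞
i=2 t=4 v=1: → [2,7); WM=4
i=3 t=5 v=7: → [2,8); WM=4
i=4 t=7 v=2: → [2,10); WM=4
i=5 t=7 v=7: → [2,10); WM=7
i=6 t=9 v=1: → [2,12); WM=7
i=7 t=9 v=7: → [2,12); WM=7
i=8 t=11 v=4: → [2,14); WM=11
i=9 t=12 v=9: → [2,15); WM=11
i=10 t=14 v=2: → [2,17); WM=11
i=11 t=18 v=3: → [18,21); WM=18
i=12 t=10 v=1: DROP (t<18-3); WM=18
i=13 t=19 v=4: → [18,22); WM=18
i=14 t=10 v=3: DROP (t<18-3); WM=19
i=15 t=20 v=1: → [18,23); WM=19
i=16 t=20 v=8: → [18,23); WM=19
i=17 t=20 v=3: → [18,23); WM=20

[2,17)=50 [18,23)=19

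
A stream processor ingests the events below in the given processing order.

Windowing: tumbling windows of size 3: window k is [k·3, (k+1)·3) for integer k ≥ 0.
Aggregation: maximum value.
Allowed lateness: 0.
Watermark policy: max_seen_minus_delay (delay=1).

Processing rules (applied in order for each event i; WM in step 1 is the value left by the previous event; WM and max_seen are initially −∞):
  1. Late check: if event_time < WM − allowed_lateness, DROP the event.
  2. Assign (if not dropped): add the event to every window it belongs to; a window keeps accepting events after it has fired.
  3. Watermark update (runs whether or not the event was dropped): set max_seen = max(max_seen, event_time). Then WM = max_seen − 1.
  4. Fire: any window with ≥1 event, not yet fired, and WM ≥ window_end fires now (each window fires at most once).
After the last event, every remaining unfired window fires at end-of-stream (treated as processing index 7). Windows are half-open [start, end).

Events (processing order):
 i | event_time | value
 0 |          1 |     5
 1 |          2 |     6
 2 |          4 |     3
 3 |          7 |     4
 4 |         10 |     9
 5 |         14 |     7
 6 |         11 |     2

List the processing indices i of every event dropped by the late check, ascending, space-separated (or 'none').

i=0 t=1 v=5: → [0,3); WM=0
i=1 t=2 v=6: → [0,3); WM=1
i=2 t=4 v=3: → [3,6); WM=3; [0,3) fires=6
i=3 t=7 v=4: → [6,9); WM=6; [3,6) fires=3
i=4 t=10 v=9: → [9,12); WM=9; [6,9) fires=4
i=5 t=14 v=7: → [12,15); WM=13; [9,12) fires=9
i=6 t=11 v=2: DROP (t<13-0); WM=13

6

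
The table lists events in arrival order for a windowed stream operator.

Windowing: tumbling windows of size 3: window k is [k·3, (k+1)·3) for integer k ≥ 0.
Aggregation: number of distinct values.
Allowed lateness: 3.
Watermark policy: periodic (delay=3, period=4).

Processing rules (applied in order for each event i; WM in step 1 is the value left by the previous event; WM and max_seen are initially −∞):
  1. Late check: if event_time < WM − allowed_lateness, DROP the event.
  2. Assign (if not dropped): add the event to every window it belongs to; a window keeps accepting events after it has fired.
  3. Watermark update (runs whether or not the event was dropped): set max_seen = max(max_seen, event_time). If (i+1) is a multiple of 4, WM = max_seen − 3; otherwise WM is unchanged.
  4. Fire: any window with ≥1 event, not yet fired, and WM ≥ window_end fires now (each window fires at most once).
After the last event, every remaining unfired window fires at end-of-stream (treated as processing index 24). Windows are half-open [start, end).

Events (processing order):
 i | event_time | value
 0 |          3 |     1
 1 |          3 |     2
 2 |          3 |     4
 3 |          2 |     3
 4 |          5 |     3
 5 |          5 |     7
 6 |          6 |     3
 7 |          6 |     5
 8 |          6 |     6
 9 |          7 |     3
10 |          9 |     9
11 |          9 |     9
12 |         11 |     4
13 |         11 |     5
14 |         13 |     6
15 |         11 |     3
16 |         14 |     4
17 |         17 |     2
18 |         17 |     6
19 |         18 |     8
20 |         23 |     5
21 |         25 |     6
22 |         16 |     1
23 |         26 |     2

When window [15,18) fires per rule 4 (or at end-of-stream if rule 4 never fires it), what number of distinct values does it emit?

3

i=0 t=3 v=1: → [3,6); WM=−∞
i=1 t=3 v=2: → [3,6); WM=−∞
i=2 t=3 v=4: → [3,6); WM=−∞
i=3 t=2 v=3: → [0,3); WM=0
i=4 t=5 v=3: → [3,6); WM=0
i=5 t=5 v=7: → [3,6); WM=0
i=6 t=6 v=3: → [6,9); WM=0
i=7 t=6 v=5: → [6,9); WM=3; [0,3) fires=1
i=8 t=6 v=6: → [6,9); WM=3
i=9 t=7 v=3: → [6,9); WM=3
i=10 t=9 v=9: → [9,12); WM=3
i=11 t=9 v=9: → [9,12); WM=6; [3,6) fires=5
i=12 t=11 v=4: → [9,12); WM=6
i=13 t=11 v=5: → [9,12); WM=6
i=14 t=13 v=6: → [12,15); WM=6
i=15 t=11 v=3: → [9,12); WM=10; [6,9) fires=3
i=16 t=14 v=4: → [12,15); WM=10
i=17 t=17 v=2: → [15,18); WM=10
i=18 t=17 v=6: → [15,18); WM=10
i=19 t=18 v=8: → [18,21); WM=15; [9,12) fires=4 [12,15) fires=2
i=20 t=23 v=5: → [21,24); WM=15
i=21 t=25 v=6: → [24,27); WM=15
i=22 t=16 v=1: → [15,18); WM=15
i=23 t=26 v=2: → [24,27); WM=23; [15,18) fires=3 [18,21) fires=1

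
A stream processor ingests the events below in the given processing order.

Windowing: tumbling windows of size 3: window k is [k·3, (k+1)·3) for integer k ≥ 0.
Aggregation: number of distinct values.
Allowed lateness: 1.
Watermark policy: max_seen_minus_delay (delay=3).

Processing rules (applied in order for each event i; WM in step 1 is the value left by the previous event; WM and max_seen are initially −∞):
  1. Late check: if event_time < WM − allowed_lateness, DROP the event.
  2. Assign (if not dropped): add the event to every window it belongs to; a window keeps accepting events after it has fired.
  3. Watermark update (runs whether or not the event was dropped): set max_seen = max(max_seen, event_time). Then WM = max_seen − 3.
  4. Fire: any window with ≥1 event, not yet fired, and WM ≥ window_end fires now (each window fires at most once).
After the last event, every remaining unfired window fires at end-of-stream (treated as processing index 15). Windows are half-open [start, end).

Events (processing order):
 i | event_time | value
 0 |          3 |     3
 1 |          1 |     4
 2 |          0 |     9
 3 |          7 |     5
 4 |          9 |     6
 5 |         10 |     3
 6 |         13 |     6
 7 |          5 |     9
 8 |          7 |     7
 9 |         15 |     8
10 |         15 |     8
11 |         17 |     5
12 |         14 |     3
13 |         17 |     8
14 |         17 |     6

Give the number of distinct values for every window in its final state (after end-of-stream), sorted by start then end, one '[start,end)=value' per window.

i=0 t=3 v=3: → [3,6); WM=0
i=1 t=1 v=4: → [0,3); WM=0
i=2 t=0 v=9: → [0,3); WM=0
i=3 t=7 v=5: → [6,9); WM=4; [0,3) fires=2
i=4 t=9 v=6: → [9,12); WM=6; [3,6) fires=1
i=5 t=10 v=3: → [9,12); WM=7
i=6 t=13 v=6: → [12,15); WM=10; [6,9) fires=1
i=7 t=5 v=9: DROP (t<10-1); WM=10
i=8 t=7 v=7: DROP (t<10-1); WM=10
i=9 t=15 v=8: → [15,18); WM=12; [9,12) fires=2
i=10 t=15 v=8: → [15,18); WM=12
i=11 t=17 v=5: → [15,18); WM=14
i=12 t=14 v=3: → [12,15); WM=14
i=13 t=17 v=8: → [15,18); WM=14
i=14 t=17 v=6: → [15,18); WM=14

[0,3)=2 [3,6)=1 [6,9)=1 [9,12)=2 [12,15)=2 [15,18)=3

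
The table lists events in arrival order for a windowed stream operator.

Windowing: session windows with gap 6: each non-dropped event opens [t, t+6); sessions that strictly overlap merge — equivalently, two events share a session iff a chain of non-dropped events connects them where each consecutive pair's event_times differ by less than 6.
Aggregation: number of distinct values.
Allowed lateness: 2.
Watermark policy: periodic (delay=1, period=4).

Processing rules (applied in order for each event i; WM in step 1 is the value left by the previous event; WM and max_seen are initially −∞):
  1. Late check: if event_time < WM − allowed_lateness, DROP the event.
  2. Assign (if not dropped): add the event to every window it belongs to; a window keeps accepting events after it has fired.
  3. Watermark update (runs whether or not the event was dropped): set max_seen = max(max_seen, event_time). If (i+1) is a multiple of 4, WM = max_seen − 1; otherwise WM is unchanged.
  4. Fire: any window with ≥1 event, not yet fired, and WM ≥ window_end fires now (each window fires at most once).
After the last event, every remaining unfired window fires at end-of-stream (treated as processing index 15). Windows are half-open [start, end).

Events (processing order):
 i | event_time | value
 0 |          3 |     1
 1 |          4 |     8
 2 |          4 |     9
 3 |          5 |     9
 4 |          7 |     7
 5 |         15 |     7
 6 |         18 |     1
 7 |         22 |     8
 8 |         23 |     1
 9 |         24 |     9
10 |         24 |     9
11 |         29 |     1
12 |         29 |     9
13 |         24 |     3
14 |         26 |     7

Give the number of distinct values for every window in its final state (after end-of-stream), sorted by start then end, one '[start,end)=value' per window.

i=0 t=3 v=1: → [3,9); WM=−∞
i=1 t=4 v=8: → [3,10); WM=−∞
i=2 t=4 v=9: → [3,10); WM=−∞
i=3 t=5 v=9: → [3,11); WM=4
i=4 t=7 v=7: → [3,13); WM=4
i=5 t=15 v=7: → [15,21); WM=4
i=6 t=18 v=1: → [15,24); WM=4
i=7 t=22 v=8: → [15,28); WM=21
i=8 t=23 v=1: → [15,29); WM=21
i=9 t=24 v=9: → [15,30); WM=21
i=10 t=24 v=9: → [15,30); WM=21
i=11 t=29 v=1: → [15,35); WM=28
i=12 t=29 v=9: → [15,35); WM=28
i=13 t=24 v=3: DROP (t<28-2); WM=28
i=14 t=26 v=7: → [15,35); WM=28

[3,13)=4 [15,35)=4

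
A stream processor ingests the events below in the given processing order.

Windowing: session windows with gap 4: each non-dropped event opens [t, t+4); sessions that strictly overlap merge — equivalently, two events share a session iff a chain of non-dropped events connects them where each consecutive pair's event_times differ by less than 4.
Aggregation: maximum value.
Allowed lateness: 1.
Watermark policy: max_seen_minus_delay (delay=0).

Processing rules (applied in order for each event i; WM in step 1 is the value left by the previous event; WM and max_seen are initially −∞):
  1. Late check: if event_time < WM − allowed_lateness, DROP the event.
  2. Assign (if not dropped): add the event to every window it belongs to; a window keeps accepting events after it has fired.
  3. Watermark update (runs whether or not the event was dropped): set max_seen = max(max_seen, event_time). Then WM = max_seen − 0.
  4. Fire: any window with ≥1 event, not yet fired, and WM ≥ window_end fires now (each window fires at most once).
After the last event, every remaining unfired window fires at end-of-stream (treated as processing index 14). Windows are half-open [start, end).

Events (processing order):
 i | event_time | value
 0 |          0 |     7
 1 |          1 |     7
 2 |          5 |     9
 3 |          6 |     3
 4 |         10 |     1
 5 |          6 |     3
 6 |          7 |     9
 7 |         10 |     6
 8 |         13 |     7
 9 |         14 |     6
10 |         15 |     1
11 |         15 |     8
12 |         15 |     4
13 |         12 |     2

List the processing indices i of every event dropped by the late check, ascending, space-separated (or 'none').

i=0 t=0 v=7: → [0,4); WM=0
i=1 t=1 v=7: → [0,5); WM=1
i=2 t=5 v=9: → [5,9); WM=5
i=3 t=6 v=3: → [5,10); WM=6
i=4 t=10 v=1: → [10,14); WM=10
i=5 t=6 v=3: DROP (t<10-1); WM=10
i=6 t=7 v=9: DROP (t<10-1); WM=10
i=7 t=10 v=6: → [10,14); WM=10
i=8 t=13 v=7: → [10,17); WM=13
i=9 t=14 v=6: → [10,18); WM=14
i=10 t=15 v=1: → [10,19); WM=15
i=11 t=15 v=8: → [10,19); WM=15
i=12 t=15 v=4: → [10,19); WM=15
i=13 t=12 v=2: DROP (t<15-1); WM=15

5 6 13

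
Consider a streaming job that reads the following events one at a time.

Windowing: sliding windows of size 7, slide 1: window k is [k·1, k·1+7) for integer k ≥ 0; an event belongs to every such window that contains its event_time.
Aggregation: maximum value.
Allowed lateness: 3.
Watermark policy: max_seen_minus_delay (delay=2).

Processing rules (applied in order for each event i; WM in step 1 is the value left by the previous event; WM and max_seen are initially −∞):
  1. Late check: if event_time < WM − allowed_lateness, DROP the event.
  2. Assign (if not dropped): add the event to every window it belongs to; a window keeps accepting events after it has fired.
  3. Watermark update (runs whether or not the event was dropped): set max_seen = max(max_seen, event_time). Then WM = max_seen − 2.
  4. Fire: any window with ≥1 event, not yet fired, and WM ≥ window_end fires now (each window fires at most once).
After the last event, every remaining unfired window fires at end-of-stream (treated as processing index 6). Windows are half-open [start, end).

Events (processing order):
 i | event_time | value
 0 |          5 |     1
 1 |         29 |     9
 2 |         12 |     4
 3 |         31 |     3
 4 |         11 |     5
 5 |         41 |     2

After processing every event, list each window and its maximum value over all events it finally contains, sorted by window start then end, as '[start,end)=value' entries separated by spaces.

[0,7)=1 [1,8)=1 [2,9)=1 [3,10)=1 [4,11)=1 [5,12)=1 [23,30)=9 [24,31)=9 [25,32)=9 [26,33)=9 [27,34)=9 [28,35)=9 [29,36)=9 [30,37)=3 [31,38)=3 [35,42)=2 [36,43)=2 [37,44)=2 [38,45)=2 [39,46)=2 [40,47)=2 [41,48)=2

i=0 t=5 v=1: → [5,12),[4,11),[3,10),[2,9),[1,8),[0,7); WM=3
i=1 t=29 v=9: → [29,36),[28,35),[27,34),[26,33),[25,32),[24,31),[23,30); WM=27; [0,7) fires=1 [1,8) fires=1 [2,9) fires=1 [3,10) fires=1 [4,11) fires=1 [5,12) fires=1
i=2 t=12 v=4: DROP (t<27-3); WM=27
i=3 t=31 v=3: → [31,38),[30,37),[29,36),[28,35),[27,34),[26,33),[25,32); WM=29
i=4 t=11 v=5: DROP (t<29-3); WM=29
i=5 t=41 v=2: → [41,48),[40,47),[39,46),[38,45),[37,44),[36,43),[35,42); WM=39; [23,30) fires=9 [24,31) fires=9 [25,32) fires=9 [26,33) fires=9 [27,34) fires=9 [28,35) fires=9 [29,36) fires=9 [30,37) fires=3 [31,38) fires=3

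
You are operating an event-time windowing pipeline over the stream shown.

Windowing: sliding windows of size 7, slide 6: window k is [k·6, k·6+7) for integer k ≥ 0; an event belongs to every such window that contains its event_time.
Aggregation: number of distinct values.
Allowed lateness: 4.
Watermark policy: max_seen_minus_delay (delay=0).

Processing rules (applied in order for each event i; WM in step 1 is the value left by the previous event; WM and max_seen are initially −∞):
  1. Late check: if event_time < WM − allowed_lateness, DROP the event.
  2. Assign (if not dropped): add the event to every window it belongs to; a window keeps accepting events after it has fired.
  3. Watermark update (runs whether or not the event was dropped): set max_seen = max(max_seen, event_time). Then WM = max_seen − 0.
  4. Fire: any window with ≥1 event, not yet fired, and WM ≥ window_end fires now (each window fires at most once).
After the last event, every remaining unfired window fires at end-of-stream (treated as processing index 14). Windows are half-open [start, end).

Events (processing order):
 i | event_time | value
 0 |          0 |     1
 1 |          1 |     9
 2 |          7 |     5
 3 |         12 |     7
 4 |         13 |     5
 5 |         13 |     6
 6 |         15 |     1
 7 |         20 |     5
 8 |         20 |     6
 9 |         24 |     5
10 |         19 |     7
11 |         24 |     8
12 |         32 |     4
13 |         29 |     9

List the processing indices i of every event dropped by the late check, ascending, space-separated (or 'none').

i=0 t=0 v=1: → [0,7); WM=0
i=1 t=1 v=9: → [0,7); WM=1
i=2 t=7 v=5: → [6,13); WM=7; [0,7) fires=2
i=3 t=12 v=7: → [12,19),[6,13); WM=12
i=4 t=13 v=5: → [12,19); WM=13; [6,13) fires=2
i=5 t=13 v=6: → [12,19); WM=13
i=6 t=15 v=1: → [12,19); WM=15
i=7 t=20 v=5: → [18,25); WM=20; [12,19) fires=4
i=8 t=20 v=6: → [18,25); WM=20
i=9 t=24 v=5: → [24,31),[18,25); WM=24
i=10 t=19 v=7: DROP (t<24-4); WM=24
i=11 t=24 v=8: → [24,31),[18,25); WM=24
i=12 t=32 v=4: → [30,37); WM=32; [18,25) fires=3 [24,31) fires=2
i=13 t=29 v=9: → [24,31); WM=32

10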